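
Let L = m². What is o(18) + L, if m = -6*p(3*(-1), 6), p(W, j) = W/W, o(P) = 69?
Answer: 105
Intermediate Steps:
p(W, j) = 1
m = -6 (m = -6*1 = -6)
L = 36 (L = (-6)² = 36)
o(18) + L = 69 + 36 = 105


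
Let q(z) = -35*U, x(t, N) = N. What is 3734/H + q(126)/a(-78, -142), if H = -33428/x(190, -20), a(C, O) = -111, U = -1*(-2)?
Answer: 2657360/927627 ≈ 2.8647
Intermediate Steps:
U = 2
q(z) = -70 (q(z) = -35*2 = -70)
H = 8357/5 (H = -33428/(-20) = -33428*(-1/20) = 8357/5 ≈ 1671.4)
3734/H + q(126)/a(-78, -142) = 3734/(8357/5) - 70/(-111) = 3734*(5/8357) - 70*(-1/111) = 18670/8357 + 70/111 = 2657360/927627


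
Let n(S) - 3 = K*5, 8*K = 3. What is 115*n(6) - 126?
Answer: 3477/8 ≈ 434.63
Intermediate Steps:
K = 3/8 (K = (⅛)*3 = 3/8 ≈ 0.37500)
n(S) = 39/8 (n(S) = 3 + (3/8)*5 = 3 + 15/8 = 39/8)
115*n(6) - 126 = 115*(39/8) - 126 = 4485/8 - 126 = 3477/8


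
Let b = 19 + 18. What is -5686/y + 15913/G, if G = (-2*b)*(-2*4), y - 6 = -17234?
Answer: 69378819/2549744 ≈ 27.210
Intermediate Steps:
y = -17228 (y = 6 - 17234 = -17228)
b = 37
G = 592 (G = (-2*37)*(-2*4) = -74*(-8) = 592)
-5686/y + 15913/G = -5686/(-17228) + 15913/592 = -5686*(-1/17228) + 15913*(1/592) = 2843/8614 + 15913/592 = 69378819/2549744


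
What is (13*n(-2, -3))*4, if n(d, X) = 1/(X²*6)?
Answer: 26/27 ≈ 0.96296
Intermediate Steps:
n(d, X) = 1/(6*X²)
(13*n(-2, -3))*4 = (13*((⅙)/(-3)²))*4 = (13*((⅙)*(⅑)))*4 = (13*(1/54))*4 = (13/54)*4 = 26/27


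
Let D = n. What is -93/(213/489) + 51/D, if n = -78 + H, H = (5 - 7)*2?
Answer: -1246659/5822 ≈ -214.13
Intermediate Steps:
H = -4 (H = -2*2 = -4)
n = -82 (n = -78 - 4 = -82)
D = -82
-93/(213/489) + 51/D = -93/(213/489) + 51/(-82) = -93/(213*(1/489)) + 51*(-1/82) = -93/71/163 - 51/82 = -93*163/71 - 51/82 = -15159/71 - 51/82 = -1246659/5822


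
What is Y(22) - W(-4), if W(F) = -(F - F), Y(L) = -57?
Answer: -57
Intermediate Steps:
W(F) = 0 (W(F) = -1*0 = 0)
Y(22) - W(-4) = -57 - 1*0 = -57 + 0 = -57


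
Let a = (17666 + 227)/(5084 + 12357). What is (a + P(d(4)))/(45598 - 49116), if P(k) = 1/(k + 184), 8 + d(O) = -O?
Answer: -3095037/10553479336 ≈ -0.00029327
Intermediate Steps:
d(O) = -8 - O
P(k) = 1/(184 + k)
a = 17893/17441 ≈ 1.0259
(a + P(d(4)))/(45598 - 49116) = (17893/17441 + 1/(184 + (-8 - 1*4)))/(45598 - 49116) = (17893/17441 + 1/(184 + (-8 - 4)))/(-3518) = (17893/17441 + 1/(184 - 12))*(-1/3518) = (17893/17441 + 1/172)*(-1/3518) = (3095037/2999852)*(-1/3518) = -3095037/10553479336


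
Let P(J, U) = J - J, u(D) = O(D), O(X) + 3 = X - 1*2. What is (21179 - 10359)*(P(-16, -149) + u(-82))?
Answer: -941340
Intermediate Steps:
O(X) = -5 + X (O(X) = -3 + (X - 1*2) = -3 + (X - 2) = -3 + (-2 + X) = -5 + X)
u(D) = -5 + D
P(J, U) = 0
(21179 - 10359)*(P(-16, -149) + u(-82)) = (21179 - 10359)*(0 + (-5 - 82)) = 10820*(0 - 87) = 10820*(-87) = -941340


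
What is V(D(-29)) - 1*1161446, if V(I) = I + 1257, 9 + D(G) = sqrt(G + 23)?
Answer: -1160198 + I*sqrt(6) ≈ -1.1602e+6 + 2.4495*I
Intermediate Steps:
D(G) = -9 + sqrt(23 + G) (D(G) = -9 + sqrt(G + 23) = -9 + sqrt(23 + G))
V(I) = 1257 + I
V(D(-29)) - 1*1161446 = (1257 + (-9 + sqrt(23 - 29))) - 1*1161446 = (1257 + (-9 + sqrt(-6))) - 1161446 = (1257 + (-9 + I*sqrt(6))) - 1161446 = (1248 + I*sqrt(6)) - 1161446 = -1160198 + I*sqrt(6)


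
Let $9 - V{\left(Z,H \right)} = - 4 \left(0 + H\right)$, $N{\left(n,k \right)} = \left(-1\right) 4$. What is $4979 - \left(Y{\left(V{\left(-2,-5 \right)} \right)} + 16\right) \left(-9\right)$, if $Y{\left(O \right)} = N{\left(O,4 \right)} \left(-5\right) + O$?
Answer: $5204$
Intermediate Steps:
$N{\left(n,k \right)} = -4$
$V{\left(Z,H \right)} = 9 + 4 H$ ($V{\left(Z,H \right)} = 9 - - 4 \left(0 + H\right) = 9 - - 4 H = 9 + 4 H$)
$Y{\left(O \right)} = 20 + O$ ($Y{\left(O \right)} = \left(-4\right) \left(-5\right) + O = 20 + O$)
$4979 - \left(Y{\left(V{\left(-2,-5 \right)} \right)} + 16\right) \left(-9\right) = 4979 - \left(\left(20 + \left(9 + 4 \left(-5\right)\right)\right) + 16\right) \left(-9\right) = 4979 - \left(\left(20 + \left(9 - 20\right)\right) + 16\right) \left(-9\right) = 4979 - \left(\left(20 - 11\right) + 16\right) \left(-9\right) = 4979 - \left(9 + 16\right) \left(-9\right) = 4979 - 25 \left(-9\right) = 4979 - -225 = 4979 + 225 = 5204$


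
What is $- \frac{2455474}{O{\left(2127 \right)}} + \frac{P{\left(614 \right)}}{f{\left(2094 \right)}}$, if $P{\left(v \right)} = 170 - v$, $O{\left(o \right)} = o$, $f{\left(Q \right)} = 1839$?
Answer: $- \frac{1505520358}{1303851} \approx -1154.7$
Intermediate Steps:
$- \frac{2455474}{O{\left(2127 \right)}} + \frac{P{\left(614 \right)}}{f{\left(2094 \right)}} = - \frac{2455474}{2127} + \frac{170 - 614}{1839} = \left(-2455474\right) \frac{1}{2127} + \left(170 - 614\right) \frac{1}{1839} = - \frac{2455474}{2127} - \frac{148}{613} = - \frac{1505520358}{1303851}$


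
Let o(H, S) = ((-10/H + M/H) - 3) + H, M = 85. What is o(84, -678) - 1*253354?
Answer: -7091619/28 ≈ -2.5327e+5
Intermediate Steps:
o(H, S) = -3 + H + 75/H (o(H, S) = ((-10/H + 85/H) - 3) + H = (75/H - 3) + H = (-3 + 75/H) + H = -3 + H + 75/H)
o(84, -678) - 1*253354 = (-3 + 84 + 75/84) - 1*253354 = (-3 + 84 + 75*(1/84)) - 253354 = (-3 + 84 + 25/28) - 253354 = 2293/28 - 253354 = -7091619/28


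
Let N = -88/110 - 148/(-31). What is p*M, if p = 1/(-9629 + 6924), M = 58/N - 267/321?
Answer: -453553/89145980 ≈ -0.0050878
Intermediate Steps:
N = 616/155 (N = -88*1/110 - 148*(-1/31) = -4/5 + 148/31 = 616/155 ≈ 3.9742)
M = 453553/32956 (M = 58/(616/155) - 267/321 = 58*(155/616) - 267*1/321 = 4495/308 - 89/107 = 453553/32956 ≈ 13.762)
p = -1/2705 (p = 1/(-2705) = -1/2705 ≈ -0.00036969)
p*M = -1/2705*453553/32956 = -453553/89145980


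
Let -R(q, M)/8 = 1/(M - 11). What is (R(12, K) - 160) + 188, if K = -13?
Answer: 85/3 ≈ 28.333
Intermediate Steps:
R(q, M) = -8/(-11 + M) (R(q, M) = -8/(M - 11) = -8/(-11 + M))
(R(12, K) - 160) + 188 = (-8/(-11 - 13) - 160) + 188 = (-8/(-24) - 160) + 188 = (-8*(-1/24) - 160) + 188 = (⅓ - 160) + 188 = -479/3 + 188 = 85/3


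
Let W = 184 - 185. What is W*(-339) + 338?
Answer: 677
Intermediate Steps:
W = -1
W*(-339) + 338 = -1*(-339) + 338 = 339 + 338 = 677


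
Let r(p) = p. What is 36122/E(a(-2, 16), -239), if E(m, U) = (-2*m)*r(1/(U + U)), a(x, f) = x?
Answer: -4316579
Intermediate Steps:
E(m, U) = -m/U (E(m, U) = (-2*m)/(U + U) = (-2*m)/((2*U)) = (-2*m)*(1/(2*U)) = -m/U)
36122/E(a(-2, 16), -239) = 36122/((-1*(-2)/(-239))) = 36122/((-1*(-2)*(-1/239))) = 36122/(-2/239) = 36122*(-239/2) = -4316579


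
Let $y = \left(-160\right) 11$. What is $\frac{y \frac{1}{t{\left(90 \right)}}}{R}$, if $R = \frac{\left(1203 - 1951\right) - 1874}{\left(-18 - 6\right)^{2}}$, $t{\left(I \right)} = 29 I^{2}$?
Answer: $\frac{2816}{1710855} \approx 0.001646$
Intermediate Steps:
$y = -1760$
$R = - \frac{437}{96}$ ($R = \frac{-748 - 1874}{\left(-24\right)^{2}} = - \frac{2622}{576} = \left(-2622\right) \frac{1}{576} = - \frac{437}{96} \approx -4.5521$)
$\frac{y \frac{1}{t{\left(90 \right)}}}{R} = \frac{\left(-1760\right) \frac{1}{29 \cdot 90^{2}}}{- \frac{437}{96}} = - \frac{1760}{29 \cdot 8100} \left(- \frac{96}{437}\right) = - \frac{1760}{234900} \left(- \frac{96}{437}\right) = \left(-1760\right) \frac{1}{234900} \left(- \frac{96}{437}\right) = \left(- \frac{88}{11745}\right) \left(- \frac{96}{437}\right) = \frac{2816}{1710855}$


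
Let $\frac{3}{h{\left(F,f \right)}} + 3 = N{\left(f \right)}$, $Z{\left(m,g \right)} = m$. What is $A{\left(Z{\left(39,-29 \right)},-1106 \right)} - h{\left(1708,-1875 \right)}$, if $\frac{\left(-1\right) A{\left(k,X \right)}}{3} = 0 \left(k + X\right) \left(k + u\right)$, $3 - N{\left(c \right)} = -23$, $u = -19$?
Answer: $- \frac{3}{23} \approx -0.13043$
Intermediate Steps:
$N{\left(c \right)} = 26$ ($N{\left(c \right)} = 3 - -23 = 3 + 23 = 26$)
$h{\left(F,f \right)} = \frac{3}{23}$ ($h{\left(F,f \right)} = \frac{3}{-3 + 26} = \frac{3}{23}$)
$A{\left(k,X \right)} = 0$ ($A{\left(k,X \right)} = - 3 \cdot 0 \left(k + X\right) \left(k - 19\right) = - 3 \cdot 0 \left(X + k\right) \left(-19 + k\right) = - 3 \cdot 0 \left(-19 + k\right) = \left(-3\right) 0 = 0$)
$A{\left(Z{\left(39,-29 \right)},-1106 \right)} - h{\left(1708,-1875 \right)} = 0 - \frac{3}{23} = - \frac{3}{23}$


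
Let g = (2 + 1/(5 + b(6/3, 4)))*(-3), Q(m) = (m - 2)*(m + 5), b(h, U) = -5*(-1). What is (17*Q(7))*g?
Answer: -6426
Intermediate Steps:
b(h, U) = 5
Q(m) = (-2 + m)*(5 + m)
g = -63/10 (g = (2 + 1/(5 + 5))*(-3) = (2 + 1/10)*(-3) = (2 + ⅒)*(-3) = (21/10)*(-3) = -63/10 ≈ -6.3000)
(17*Q(7))*g = (17*(-10 + 7² + 3*7))*(-63/10) = (17*(-10 + 49 + 21))*(-63/10) = (17*60)*(-63/10) = 1020*(-63/10) = -6426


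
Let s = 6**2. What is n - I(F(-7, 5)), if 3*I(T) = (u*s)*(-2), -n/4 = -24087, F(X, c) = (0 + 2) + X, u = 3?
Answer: 96420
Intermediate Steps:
F(X, c) = 2 + X
s = 36
n = 96348 (n = -4*(-24087) = 96348)
I(T) = -72 (I(T) = ((3*36)*(-2))/3 = (108*(-2))/3 = (1/3)*(-216) = -72)
n - I(F(-7, 5)) = 96348 - 1*(-72) = 96348 + 72 = 96420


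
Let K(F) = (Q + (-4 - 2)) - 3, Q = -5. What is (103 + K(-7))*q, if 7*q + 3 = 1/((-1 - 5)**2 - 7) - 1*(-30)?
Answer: 9968/29 ≈ 343.72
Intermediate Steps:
K(F) = -14 (K(F) = (-5 + (-4 - 2)) - 3 = (-5 - 6) - 3 = -11 - 3 = -14)
q = 112/29 (q = -3/7 + (1/((-1 - 5)**2 - 7) - 1*(-30))/7 = -3/7 + (1/((-6)**2 - 7) + 30)/7 = -3/7 + (1/(36 - 7) + 30)/7 = -3/7 + (1/29 + 30)/7 = -3/7 + (1/7)*(871/29) = -3/7 + 871/203 = 112/29 ≈ 3.8621)
(103 + K(-7))*q = (103 - 14)*(112/29) = 89*(112/29) = 9968/29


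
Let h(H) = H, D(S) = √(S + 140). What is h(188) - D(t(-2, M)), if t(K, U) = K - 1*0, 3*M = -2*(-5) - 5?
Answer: 188 - √138 ≈ 176.25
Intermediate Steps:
M = 5/3 (M = (-2*(-5) - 5)/3 = (10 - 5)/3 = (⅓)*5 = 5/3 ≈ 1.6667)
t(K, U) = K (t(K, U) = K + 0 = K)
D(S) = √(140 + S)
h(188) - D(t(-2, M)) = 188 - √(140 - 2) = 188 - √138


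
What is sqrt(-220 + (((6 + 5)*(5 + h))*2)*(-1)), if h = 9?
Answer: 4*I*sqrt(33) ≈ 22.978*I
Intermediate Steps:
sqrt(-220 + (((6 + 5)*(5 + h))*2)*(-1)) = sqrt(-220 + (((6 + 5)*(5 + 9))*2)*(-1)) = sqrt(-220 + ((11*14)*2)*(-1)) = sqrt(-220 + (154*2)*(-1)) = sqrt(-220 + 308*(-1)) = sqrt(-220 - 308) = sqrt(-528) = 4*I*sqrt(33)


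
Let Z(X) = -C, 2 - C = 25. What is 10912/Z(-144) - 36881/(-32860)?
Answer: 359416583/755780 ≈ 475.56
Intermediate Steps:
C = -23 (C = 2 - 1*25 = 2 - 25 = -23)
Z(X) = 23 (Z(X) = -1*(-23) = 23)
10912/Z(-144) - 36881/(-32860) = 10912/23 - 36881/(-32860) = 10912*(1/23) - 36881*(-1/32860) = 10912/23 + 36881/32860 = 359416583/755780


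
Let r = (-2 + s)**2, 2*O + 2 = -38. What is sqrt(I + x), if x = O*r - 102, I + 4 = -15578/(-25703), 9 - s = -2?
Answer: 10*I*sqrt(11398715034)/25703 ≈ 41.538*I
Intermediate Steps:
s = 11 (s = 9 - 1*(-2) = 9 + 2 = 11)
O = -20 (O = -1 + (1/2)*(-38) = -1 - 19 = -20)
r = 81 (r = (-2 + 11)**2 = 9**2 = 81)
I = -87234/25703 (I = -4 - 15578/(-25703) = -4 - 15578*(-1/25703) = -4 + 15578/25703 = -87234/25703 ≈ -3.3939)
x = -1722 (x = -20*81 - 102 = -1620 - 102 = -1722)
sqrt(I + x) = sqrt(-87234/25703 - 1722) = sqrt(-44347800/25703) = 10*I*sqrt(11398715034)/25703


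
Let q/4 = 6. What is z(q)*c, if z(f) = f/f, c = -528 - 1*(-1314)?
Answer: 786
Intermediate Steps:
q = 24 (q = 4*6 = 24)
c = 786 (c = -528 + 1314 = 786)
z(f) = 1
z(q)*c = 1*786 = 786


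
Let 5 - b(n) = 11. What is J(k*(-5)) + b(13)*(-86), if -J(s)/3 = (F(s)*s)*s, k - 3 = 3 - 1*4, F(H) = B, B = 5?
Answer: -984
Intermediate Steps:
b(n) = -6 (b(n) = 5 - 1*11 = 5 - 11 = -6)
F(H) = 5
k = 2 (k = 3 + (3 - 1*4) = 3 + (3 - 4) = 3 - 1 = 2)
J(s) = -15*s**2 (J(s) = -3*5*s*s = -15*s**2)
J(k*(-5)) + b(13)*(-86) = -15*(2*(-5))**2 - 6*(-86) = -15*(-10)**2 + 516 = -15*100 + 516 = -1500 + 516 = -984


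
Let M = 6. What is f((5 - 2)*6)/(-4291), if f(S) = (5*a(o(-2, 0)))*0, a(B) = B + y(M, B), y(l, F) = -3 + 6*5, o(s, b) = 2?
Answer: 0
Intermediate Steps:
y(l, F) = 27 (y(l, F) = -3 + 30 = 27)
a(B) = 27 + B (a(B) = B + 27 = 27 + B)
f(S) = 0 (f(S) = (5*(27 + 2))*0 = (5*29)*0 = 145*0 = 0)
f((5 - 2)*6)/(-4291) = 0/(-4291) = 0*(-1/4291) = 0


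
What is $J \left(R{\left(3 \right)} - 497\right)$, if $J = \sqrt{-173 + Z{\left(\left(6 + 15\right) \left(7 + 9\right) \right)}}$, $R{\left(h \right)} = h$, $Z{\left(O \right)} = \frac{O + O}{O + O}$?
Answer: $- 988 i \sqrt{43} \approx - 6478.8 i$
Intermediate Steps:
$Z{\left(O \right)} = 1$ ($Z{\left(O \right)} = \frac{2 O}{2 O} = 2 O \frac{1}{2 O} = 1$)
$J = 2 i \sqrt{43}$ ($J = \sqrt{-173 + 1} = \sqrt{-172} = 2 i \sqrt{43} \approx 13.115 i$)
$J \left(R{\left(3 \right)} - 497\right) = 2 i \sqrt{43} \left(3 - 497\right) = 2 i \sqrt{43} \left(-494\right) = - 988 i \sqrt{43}$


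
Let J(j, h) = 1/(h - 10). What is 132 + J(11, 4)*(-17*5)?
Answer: 877/6 ≈ 146.17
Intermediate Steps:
J(j, h) = 1/(-10 + h)
132 + J(11, 4)*(-17*5) = 132 + (-17*5)/(-10 + 4) = 132 - 85/(-6) = 132 - ⅙*(-85) = 132 + 85/6 = 877/6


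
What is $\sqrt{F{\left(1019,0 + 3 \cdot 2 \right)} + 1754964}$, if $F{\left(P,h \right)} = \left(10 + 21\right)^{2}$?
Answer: $5 \sqrt{70237} \approx 1325.1$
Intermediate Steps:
$F{\left(P,h \right)} = 961$ ($F{\left(P,h \right)} = 31^{2} = 961$)
$\sqrt{F{\left(1019,0 + 3 \cdot 2 \right)} + 1754964} = \sqrt{961 + 1754964} = \sqrt{1755925} = 5 \sqrt{70237}$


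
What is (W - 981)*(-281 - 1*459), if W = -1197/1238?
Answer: 449799750/619 ≈ 7.2666e+5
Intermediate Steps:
W = -1197/1238 (W = -1197*1/1238 = -1197/1238 ≈ -0.96688)
(W - 981)*(-281 - 1*459) = (-1197/1238 - 981)*(-281 - 1*459) = -1215675*(-281 - 459)/1238 = -1215675/1238*(-740) = 449799750/619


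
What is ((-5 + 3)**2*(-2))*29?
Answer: -232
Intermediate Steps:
((-5 + 3)**2*(-2))*29 = ((-2)**2*(-2))*29 = (4*(-2))*29 = -8*29 = -232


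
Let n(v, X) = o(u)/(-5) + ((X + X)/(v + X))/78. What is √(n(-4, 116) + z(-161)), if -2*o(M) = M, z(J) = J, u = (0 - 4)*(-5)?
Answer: I*√47392527/546 ≈ 12.608*I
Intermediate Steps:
u = 20 (u = -4*(-5) = 20)
o(M) = -M/2
n(v, X) = 2 + X/(39*(X + v)) (n(v, X) = -½*20/(-5) + ((X + X)/(v + X))/78 = -10*(-⅕) + ((2*X)/(X + v))*(1/78) = 2 + (2*X/(X + v))*(1/78) = 2 + X/(39*(X + v)))
√(n(-4, 116) + z(-161)) = √((2*(-4) + (79/39)*116)/(116 - 4) - 161) = √((-8 + 9164/39)/112 - 161) = √((1/112)*(8852/39) - 161) = √(2213/1092 - 161) = √(-173599/1092) = I*√47392527/546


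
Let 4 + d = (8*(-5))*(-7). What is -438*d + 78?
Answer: -120810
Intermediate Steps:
d = 276 (d = -4 + (8*(-5))*(-7) = -4 - 40*(-7) = -4 + 280 = 276)
-438*d + 78 = -438*276 + 78 = -120888 + 78 = -120810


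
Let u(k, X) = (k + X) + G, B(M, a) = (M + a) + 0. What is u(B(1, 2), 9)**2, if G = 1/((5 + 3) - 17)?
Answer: 11449/81 ≈ 141.35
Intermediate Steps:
G = -1/9 (G = 1/(8 - 17) = 1/(-9) = -1/9 ≈ -0.11111)
B(M, a) = M + a
u(k, X) = -1/9 + X + k (u(k, X) = (k + X) - 1/9 = (X + k) - 1/9 = -1/9 + X + k)
u(B(1, 2), 9)**2 = (-1/9 + 9 + (1 + 2))**2 = (-1/9 + 9 + 3)**2 = (107/9)**2 = 11449/81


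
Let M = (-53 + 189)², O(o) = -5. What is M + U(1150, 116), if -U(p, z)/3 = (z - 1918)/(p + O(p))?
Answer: 21183326/1145 ≈ 18501.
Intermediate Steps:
U(p, z) = -3*(-1918 + z)/(-5 + p) (U(p, z) = -3*(z - 1918)/(p - 5) = -3*(-1918 + z)/(-5 + p))
M = 18496 (M = 136² = 18496)
M + U(1150, 116) = 18496 + 3*(1918 - 1*116)/(-5 + 1150) = 18496 + 3*(1918 - 116)/1145 = 18496 + 3*(1/1145)*1802 = 18496 + 5406/1145 = 21183326/1145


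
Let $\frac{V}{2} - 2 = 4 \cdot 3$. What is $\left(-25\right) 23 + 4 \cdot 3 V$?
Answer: $-239$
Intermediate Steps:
$V = 28$ ($V = 4 + 2 \cdot 4 \cdot 3 = 4 + 2 \cdot 12 = 4 + 24 = 28$)
$\left(-25\right) 23 + 4 \cdot 3 V = \left(-25\right) 23 + 4 \cdot 3 \cdot 28 = -575 + 12 \cdot 28 = -575 + 336 = -239$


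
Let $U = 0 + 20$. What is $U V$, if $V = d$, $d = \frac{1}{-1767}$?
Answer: $- \frac{20}{1767} \approx -0.011319$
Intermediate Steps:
$d = - \frac{1}{1767} \approx -0.00056593$
$V = - \frac{1}{1767} \approx -0.00056593$
$U = 20$
$U V = 20 \left(- \frac{1}{1767}\right) = - \frac{20}{1767}$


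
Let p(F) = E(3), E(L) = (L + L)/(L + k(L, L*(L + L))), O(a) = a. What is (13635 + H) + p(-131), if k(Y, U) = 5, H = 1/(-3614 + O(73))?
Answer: 193136759/14164 ≈ 13636.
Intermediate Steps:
H = -1/3541 (H = 1/(-3614 + 73) = 1/(-3541) = -1/3541 ≈ -0.00028241)
E(L) = 2*L/(5 + L) (E(L) = (L + L)/(L + 5) = (2*L)/(5 + L) = 2*L/(5 + L))
p(F) = 3/4 (p(F) = 2*3/(5 + 3) = 2*3/8 = 2*3*(1/8) = 3/4)
(13635 + H) + p(-131) = (13635 - 1/3541) + 3/4 = 48281534/3541 + 3/4 = 193136759/14164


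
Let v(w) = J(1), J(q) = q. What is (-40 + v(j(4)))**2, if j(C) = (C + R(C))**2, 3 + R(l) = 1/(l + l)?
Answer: 1521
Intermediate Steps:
R(l) = -3 + 1/(2*l) (R(l) = -3 + 1/(l + l) = -3 + 1/(2*l))
j(C) = (-3 + C + 1/(2*C))**2 (j(C) = (C + (-3 + 1/(2*C)))**2 = (-3 + C + 1/(2*C))**2)
v(w) = 1
(-40 + v(j(4)))**2 = (-40 + 1)**2 = (-39)**2 = 1521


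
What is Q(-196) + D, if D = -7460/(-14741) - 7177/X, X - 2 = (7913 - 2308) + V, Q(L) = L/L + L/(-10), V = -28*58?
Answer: 5667065624/293567015 ≈ 19.304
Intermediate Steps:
V = -1624
Q(L) = 1 - L/10 (Q(L) = 1 + L*(-⅒) = 1 - L/10)
X = 3983 (X = 2 + ((7913 - 2308) - 1624) = 2 + (5605 - 1624) = 2 + 3981 = 3983)
D = -76082977/58713403 (D = -7460/(-14741) - 7177/3983 = -7460*(-1/14741) - 7177*1/3983 = 7460/14741 - 7177/3983 = -76082977/58713403 ≈ -1.2958)
Q(-196) + D = (1 - ⅒*(-196)) - 76082977/58713403 = (1 + 98/5) - 76082977/58713403 = 103/5 - 76082977/58713403 = 5667065624/293567015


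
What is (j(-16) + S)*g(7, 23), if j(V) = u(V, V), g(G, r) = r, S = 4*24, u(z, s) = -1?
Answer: 2185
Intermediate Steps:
S = 96
j(V) = -1
(j(-16) + S)*g(7, 23) = (-1 + 96)*23 = 95*23 = 2185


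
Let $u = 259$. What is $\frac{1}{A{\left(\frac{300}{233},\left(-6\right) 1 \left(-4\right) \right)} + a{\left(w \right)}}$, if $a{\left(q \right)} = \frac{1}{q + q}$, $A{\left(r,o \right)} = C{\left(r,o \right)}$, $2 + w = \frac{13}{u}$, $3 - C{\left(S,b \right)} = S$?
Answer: $\frac{235330}{342643} \approx 0.68681$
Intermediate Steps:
$C{\left(S,b \right)} = 3 - S$
$w = - \frac{505}{259}$ ($w = -2 + \frac{13}{259} = - \frac{505}{259} \approx -1.9498$)
$A{\left(r,o \right)} = 3 - r$
$a{\left(q \right)} = \frac{1}{2 q}$
$\frac{1}{A{\left(\frac{300}{233},\left(-6\right) 1 \left(-4\right) \right)} + a{\left(w \right)}} = \frac{1}{\left(3 - \frac{300}{233}\right) + \frac{1}{2 \left(- \frac{505}{259}\right)}} = \frac{1}{\left(3 - 300 \cdot \frac{1}{233}\right) + \frac{1}{2} \left(- \frac{259}{505}\right)} = \frac{1}{\left(3 - \frac{300}{233}\right) - \frac{259}{1010}} = \frac{1}{\frac{399}{233} - \frac{259}{1010}} = \frac{1}{\frac{342643}{235330}} = \frac{235330}{342643}$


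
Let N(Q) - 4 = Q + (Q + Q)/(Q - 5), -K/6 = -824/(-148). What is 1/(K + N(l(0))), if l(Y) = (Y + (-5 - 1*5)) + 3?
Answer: -222/7823 ≈ -0.028378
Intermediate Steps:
K = -1236/37 (K = -(-4944)/(-148) = -(-4944)*(-1)/148 = -6*206/37 = -1236/37 ≈ -33.405)
l(Y) = -7 + Y (l(Y) = (Y + (-5 - 5)) + 3 = (Y - 10) + 3 = (-10 + Y) + 3 = -7 + Y)
N(Q) = 4 + Q + 2*Q/(-5 + Q) (N(Q) = 4 + (Q + (Q + Q)/(Q - 5)) = 4 + (Q + (2*Q)/(-5 + Q)) = 4 + (Q + 2*Q/(-5 + Q)) = 4 + Q + 2*Q/(-5 + Q))
1/(K + N(l(0))) = 1/(-1236/37 + (-20 + (-7 + 0) + (-7 + 0)²)/(-5 + (-7 + 0))) = 1/(-1236/37 + (-20 - 7 + (-7)²)/(-5 - 7)) = 1/(-1236/37 + (-20 - 7 + 49)/(-12)) = 1/(-1236/37 - 1/12*22) = 1/(-1236/37 - 11/6) = 1/(-7823/222) = -222/7823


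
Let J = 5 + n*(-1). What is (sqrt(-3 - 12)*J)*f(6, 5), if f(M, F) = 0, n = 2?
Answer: 0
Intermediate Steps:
J = 3 (J = 5 + 2*(-1) = 5 - 2 = 3)
(sqrt(-3 - 12)*J)*f(6, 5) = (sqrt(-3 - 12)*3)*0 = (sqrt(-15)*3)*0 = ((I*sqrt(15))*3)*0 = (3*I*sqrt(15))*0 = 0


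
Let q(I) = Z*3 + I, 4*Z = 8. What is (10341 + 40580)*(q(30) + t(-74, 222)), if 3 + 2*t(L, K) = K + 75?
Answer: 9318543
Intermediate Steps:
Z = 2 (Z = (1/4)*8 = 2)
t(L, K) = 36 + K/2 (t(L, K) = -3/2 + (K + 75)/2 = -3/2 + (75 + K)/2 = -3/2 + (75/2 + K/2) = 36 + K/2)
q(I) = 6 + I (q(I) = 2*3 + I = 6 + I)
(10341 + 40580)*(q(30) + t(-74, 222)) = (10341 + 40580)*((6 + 30) + (36 + (1/2)*222)) = 50921*(36 + (36 + 111)) = 50921*(36 + 147) = 50921*183 = 9318543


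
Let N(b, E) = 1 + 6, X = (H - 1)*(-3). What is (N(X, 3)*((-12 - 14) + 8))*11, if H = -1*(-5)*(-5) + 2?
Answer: -1386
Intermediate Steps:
H = -23 (H = 5*(-5) + 2 = -25 + 2 = -23)
X = 72 (X = (-23 - 1)*(-3) = -24*(-3) = 72)
N(b, E) = 7
(N(X, 3)*((-12 - 14) + 8))*11 = (7*((-12 - 14) + 8))*11 = (7*(-26 + 8))*11 = (7*(-18))*11 = -126*11 = -1386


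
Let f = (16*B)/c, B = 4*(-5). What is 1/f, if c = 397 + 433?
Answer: -83/32 ≈ -2.5938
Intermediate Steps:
B = -20
c = 830
f = -32/83 (f = (16*(-20))/830 = -320*1/830 = -32/83 ≈ -0.38554)
1/f = 1/(-32/83) = -83/32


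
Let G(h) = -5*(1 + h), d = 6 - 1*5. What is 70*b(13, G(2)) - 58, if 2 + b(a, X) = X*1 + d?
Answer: -1178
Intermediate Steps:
d = 1 (d = 6 - 5 = 1)
G(h) = -5 - 5*h
b(a, X) = -1 + X (b(a, X) = -2 + (X*1 + 1) = -2 + (X + 1) = -2 + (1 + X) = -1 + X)
70*b(13, G(2)) - 58 = 70*(-1 + (-5 - 5*2)) - 58 = 70*(-1 + (-5 - 10)) - 58 = 70*(-1 - 15) - 58 = 70*(-16) - 58 = -1120 - 58 = -1178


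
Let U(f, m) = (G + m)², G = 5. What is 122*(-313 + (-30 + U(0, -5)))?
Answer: -41846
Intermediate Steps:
U(f, m) = (5 + m)²
122*(-313 + (-30 + U(0, -5))) = 122*(-313 + (-30 + (5 - 5)²)) = 122*(-313 + (-30 + 0²)) = 122*(-313 + (-30 + 0)) = 122*(-313 - 30) = 122*(-343) = -41846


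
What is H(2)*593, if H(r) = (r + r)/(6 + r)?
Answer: 593/2 ≈ 296.50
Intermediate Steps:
H(r) = 2*r/(6 + r) (H(r) = (2*r)/(6 + r) = 2*r/(6 + r))
H(2)*593 = (2*2/(6 + 2))*593 = (2*2/8)*593 = (2*2*(⅛))*593 = (½)*593 = 593/2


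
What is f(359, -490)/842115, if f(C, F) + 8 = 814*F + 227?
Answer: -398641/842115 ≈ -0.47338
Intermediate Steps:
f(C, F) = 219 + 814*F (f(C, F) = -8 + (814*F + 227) = -8 + (227 + 814*F) = 219 + 814*F)
f(359, -490)/842115 = (219 + 814*(-490))/842115 = (219 - 398860)*(1/842115) = -398641*1/842115 = -398641/842115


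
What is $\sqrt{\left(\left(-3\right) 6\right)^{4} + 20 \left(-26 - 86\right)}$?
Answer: $4 \sqrt{6421} \approx 320.52$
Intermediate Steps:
$\sqrt{\left(\left(-3\right) 6\right)^{4} + 20 \left(-26 - 86\right)} = \sqrt{\left(-18\right)^{4} + 20 \left(-112\right)} = \sqrt{104976 - 2240} = \sqrt{102736} = 4 \sqrt{6421}$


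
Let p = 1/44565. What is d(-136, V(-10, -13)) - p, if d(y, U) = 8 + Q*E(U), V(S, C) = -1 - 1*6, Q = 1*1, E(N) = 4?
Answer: 534779/44565 ≈ 12.000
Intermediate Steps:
p = 1/44565 ≈ 2.2439e-5
Q = 1
V(S, C) = -7 (V(S, C) = -1 - 6 = -7)
d(y, U) = 12 (d(y, U) = 8 + 1*4 = 8 + 4 = 12)
d(-136, V(-10, -13)) - p = 12 - 1*1/44565 = 12 - 1/44565 = 534779/44565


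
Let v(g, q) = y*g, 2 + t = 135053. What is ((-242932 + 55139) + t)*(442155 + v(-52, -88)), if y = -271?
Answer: -24063379274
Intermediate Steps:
t = 135051 (t = -2 + 135053 = 135051)
v(g, q) = -271*g
((-242932 + 55139) + t)*(442155 + v(-52, -88)) = ((-242932 + 55139) + 135051)*(442155 - 271*(-52)) = (-187793 + 135051)*(442155 + 14092) = -52742*456247 = -24063379274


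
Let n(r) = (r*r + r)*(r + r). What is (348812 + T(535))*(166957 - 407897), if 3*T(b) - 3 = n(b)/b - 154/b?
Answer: -13921158391756/107 ≈ -1.3010e+11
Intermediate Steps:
n(r) = 2*r*(r + r²) (n(r) = (r² + r)*(2*r) = (r + r²)*(2*r) = 2*r*(r + r²))
T(b) = 1 - 154/(3*b) + 2*b*(1 + b)/3 (T(b) = 1 + ((2*b²*(1 + b))/b - 154/b)/3 = 1 + (2*b*(1 + b) - 154/b)/3 = 1 + (-154/b + 2*b*(1 + b))/3 = 1 + (-154/(3*b) + 2*b*(1 + b)/3) = 1 - 154/(3*b) + 2*b*(1 + b)/3)
(348812 + T(535))*(166957 - 407897) = (348812 + (⅓)*(-154 + 3*535 + 2*535²*(1 + 535))/535)*(166957 - 407897) = (348812 + (⅓)*(1/535)*(-154 + 1605 + 2*286225*536))*(-240940) = (348812 + (⅓)*(1/535)*(-154 + 1605 + 306833200))*(-240940) = (348812 + (⅓)*(1/535)*306834651)*(-240940) = (348812 + 102278217/535)*(-240940) = (288892637/535)*(-240940) = -13921158391756/107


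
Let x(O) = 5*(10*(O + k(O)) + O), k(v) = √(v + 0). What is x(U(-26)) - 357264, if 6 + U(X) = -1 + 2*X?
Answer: -360509 + 50*I*√59 ≈ -3.6051e+5 + 384.06*I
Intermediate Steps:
k(v) = √v
U(X) = -7 + 2*X (U(X) = -6 + (-1 + 2*X) = -7 + 2*X)
x(O) = 50*√O + 55*O (x(O) = 5*(10*(O + √O) + O) = 5*((10*O + 10*√O) + O) = 5*(10*√O + 11*O) = 50*√O + 55*O)
x(U(-26)) - 357264 = (50*√(-7 + 2*(-26)) + 55*(-7 + 2*(-26))) - 357264 = (50*√(-7 - 52) + 55*(-7 - 52)) - 357264 = (50*√(-59) + 55*(-59)) - 357264 = (50*(I*√59) - 3245) - 357264 = (50*I*√59 - 3245) - 357264 = (-3245 + 50*I*√59) - 357264 = -360509 + 50*I*√59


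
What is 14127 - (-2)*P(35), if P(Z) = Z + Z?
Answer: 14267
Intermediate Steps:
P(Z) = 2*Z
14127 - (-2)*P(35) = 14127 - (-2)*2*35 = 14127 - (-2)*70 = 14127 - 1*(-140) = 14127 + 140 = 14267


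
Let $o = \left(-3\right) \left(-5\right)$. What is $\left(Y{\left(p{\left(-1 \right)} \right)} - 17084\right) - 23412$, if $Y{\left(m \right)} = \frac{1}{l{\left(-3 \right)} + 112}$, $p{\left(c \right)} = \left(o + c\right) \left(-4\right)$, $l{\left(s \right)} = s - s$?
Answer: $- \frac{4535551}{112} \approx -40496.0$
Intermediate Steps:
$o = 15$
$l{\left(s \right)} = 0$
$p{\left(c \right)} = -60 - 4 c$ ($p{\left(c \right)} = \left(15 + c\right) \left(-4\right) = -60 - 4 c$)
$Y{\left(m \right)} = \frac{1}{112}$ ($Y{\left(m \right)} = \frac{1}{0 + 112} = \frac{1}{112}$)
$\left(Y{\left(p{\left(-1 \right)} \right)} - 17084\right) - 23412 = \left(\frac{1}{112} - 17084\right) - 23412 = - \frac{1913407}{112} - 23412 = - \frac{4535551}{112}$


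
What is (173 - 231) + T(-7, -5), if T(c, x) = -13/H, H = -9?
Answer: -509/9 ≈ -56.556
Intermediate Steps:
T(c, x) = 13/9 (T(c, x) = -13/(-9) = -13*(-⅑) = 13/9)
(173 - 231) + T(-7, -5) = (173 - 231) + 13/9 = -58 + 13/9 = -509/9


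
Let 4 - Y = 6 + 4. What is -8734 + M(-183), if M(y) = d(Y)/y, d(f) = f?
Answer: -532772/61 ≈ -8734.0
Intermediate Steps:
Y = -6 (Y = 4 - (6 + 4) = 4 - 1*10 = 4 - 10 = -6)
M(y) = -6/y
-8734 + M(-183) = -8734 - 6/(-183) = -8734 - 6*(-1/183) = -8734 + 2/61 = -532772/61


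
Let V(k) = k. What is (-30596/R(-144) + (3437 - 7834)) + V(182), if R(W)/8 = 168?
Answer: -1423889/336 ≈ -4237.8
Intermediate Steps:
R(W) = 1344 (R(W) = 8*168 = 1344)
(-30596/R(-144) + (3437 - 7834)) + V(182) = (-30596/1344 + (3437 - 7834)) + 182 = (-30596*1/1344 - 4397) + 182 = (-7649/336 - 4397) + 182 = -1485041/336 + 182 = -1423889/336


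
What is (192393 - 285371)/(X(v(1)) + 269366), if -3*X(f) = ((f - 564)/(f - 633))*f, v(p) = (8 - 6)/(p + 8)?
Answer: -7148381085/20709526421 ≈ -0.34517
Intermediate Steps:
v(p) = 2/(8 + p)
X(f) = -f*(-564 + f)/(3*(-633 + f)) (X(f) = -(f - 564)/(f - 633)*f/3 = -(-564 + f)/(-633 + f)*f/3 = -f*(-564 + f)/(3*(-633 + f)))
(192393 - 285371)/(X(v(1)) + 269366) = (192393 - 285371)/((2/(8 + 1))*(564 - 2/(8 + 1))/(3*(-633 + 2/(8 + 1))) + 269366) = -92978/((2/9)*(564 - 2/9)/(3*(-633 + 2/9)) + 269366) = -92978/((2*(1/9))*(564 - 2/9)/(3*(-633 + 2*(1/9))) + 269366) = -92978/((1/3)*(2/9)*(564 - 1*2/9)/(-633 + 2/9) + 269366) = -92978/((1/3)*(2/9)*(564 - 2/9)/(-5695/9) + 269366) = -92978/((1/3)*(2/9)*(-9/5695)*(5074/9) + 269366) = -92978/(-10148/153765 + 269366) = -92978/41419052842/153765 = -92978*153765/41419052842 = -7148381085/20709526421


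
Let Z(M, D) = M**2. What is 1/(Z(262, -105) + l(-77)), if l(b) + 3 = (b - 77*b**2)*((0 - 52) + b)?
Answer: 1/58971331 ≈ 1.6957e-8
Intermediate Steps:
l(b) = -3 + (-52 + b)*(b - 77*b**2) (l(b) = -3 + (b - 77*b**2)*((0 - 52) + b) = -3 + (b - 77*b**2)*(-52 + b) = -3 + (-52 + b)*(b - 77*b**2))
1/(Z(262, -105) + l(-77)) = 1/(262**2 + (-3 - 77*(-77)**3 - 52*(-77) + 4005*(-77)**2)) = 1/(68644 + (-3 - 77*(-456533) + 4004 + 4005*5929)) = 1/(68644 + (-3 + 35153041 + 4004 + 23745645)) = 1/(68644 + 58902687) = 1/58971331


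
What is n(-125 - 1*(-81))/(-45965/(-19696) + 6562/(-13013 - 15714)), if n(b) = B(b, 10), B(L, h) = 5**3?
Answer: 70725874000/1191191403 ≈ 59.374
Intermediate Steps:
B(L, h) = 125
n(b) = 125
n(-125 - 1*(-81))/(-45965/(-19696) + 6562/(-13013 - 15714)) = 125/(-45965/(-19696) + 6562/(-13013 - 15714)) = 125/(-45965*(-1/19696) + 6562/(-28727)) = 125/(45965/19696 + 6562*(-1/28727)) = 125/(45965/19696 - 6562/28727) = 125/(1191191403/565806992) = 125*(565806992/1191191403) = 70725874000/1191191403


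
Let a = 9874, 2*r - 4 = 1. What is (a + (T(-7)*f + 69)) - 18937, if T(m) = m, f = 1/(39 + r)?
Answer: -746516/83 ≈ -8994.2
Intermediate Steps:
r = 5/2 (r = 2 + (1/2)*1 = 2 + 1/2 = 5/2 ≈ 2.5000)
f = 2/83 (f = 1/(39 + 5/2) = 1/(83/2) = 2/83 ≈ 0.024096)
(a + (T(-7)*f + 69)) - 18937 = (9874 + (-7*2/83 + 69)) - 18937 = (9874 + (-14/83 + 69)) - 18937 = (9874 + 5713/83) - 18937 = 825255/83 - 18937 = -746516/83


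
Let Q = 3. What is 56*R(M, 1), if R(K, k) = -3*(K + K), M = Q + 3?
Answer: -2016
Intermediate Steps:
M = 6 (M = 3 + 3 = 6)
R(K, k) = -6*K
56*R(M, 1) = 56*(-6*6) = 56*(-36) = -2016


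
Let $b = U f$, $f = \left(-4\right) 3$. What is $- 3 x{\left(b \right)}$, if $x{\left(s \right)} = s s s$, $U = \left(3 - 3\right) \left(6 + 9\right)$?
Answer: $0$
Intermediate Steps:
$f = -12$
$U = 0$ ($U = 0 \cdot 15 = 0$)
$b = 0$ ($b = 0 \left(-12\right) = 0$)
$x{\left(s \right)} = s^{3}$ ($x{\left(s \right)} = s^{2} s = s^{3}$)
$- 3 x{\left(b \right)} = - 3 \cdot 0^{3} = \left(-3\right) 0 = 0$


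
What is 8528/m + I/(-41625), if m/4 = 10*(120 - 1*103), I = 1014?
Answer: 2952404/235875 ≈ 12.517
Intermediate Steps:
m = 680 (m = 4*(10*(120 - 1*103)) = 4*(10*(120 - 103)) = 4*(10*17) = 4*170 = 680)
8528/m + I/(-41625) = 8528/680 + 1014/(-41625) = 8528*(1/680) + 1014*(-1/41625) = 1066/85 - 338/13875 = 2952404/235875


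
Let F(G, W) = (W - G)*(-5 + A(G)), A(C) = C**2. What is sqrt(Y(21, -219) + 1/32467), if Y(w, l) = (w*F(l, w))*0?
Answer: sqrt(32467)/32467 ≈ 0.0055498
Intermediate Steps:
F(G, W) = (-5 + G**2)*(W - G) (F(G, W) = (W - G)*(-5 + G**2) = (-5 + G**2)*(W - G))
Y(w, l) = 0 (Y(w, l) = (w*(-l**3 - 5*w + 5*l + w*l**2))*0 = 0)
sqrt(Y(21, -219) + 1/32467) = sqrt(0 + 1/32467) = sqrt(1/32467) = sqrt(32467)/32467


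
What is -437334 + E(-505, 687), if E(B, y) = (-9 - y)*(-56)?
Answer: -398358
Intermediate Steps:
E(B, y) = 504 + 56*y
-437334 + E(-505, 687) = -437334 + (504 + 56*687) = -437334 + (504 + 38472) = -437334 + 38976 = -398358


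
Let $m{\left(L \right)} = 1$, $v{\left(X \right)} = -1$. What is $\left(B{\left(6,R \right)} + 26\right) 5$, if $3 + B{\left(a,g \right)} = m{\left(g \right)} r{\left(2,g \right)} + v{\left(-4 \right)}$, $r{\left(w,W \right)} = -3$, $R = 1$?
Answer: $95$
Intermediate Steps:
$B{\left(a,g \right)} = -7$ ($B{\left(a,g \right)} = -3 + \left(1 \left(-3\right) - 1\right) = -3 - 4 = -7$)
$\left(B{\left(6,R \right)} + 26\right) 5 = \left(-7 + 26\right) 5 = 19 \cdot 5 = 95$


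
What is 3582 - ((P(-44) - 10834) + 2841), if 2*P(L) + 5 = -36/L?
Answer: 127348/11 ≈ 11577.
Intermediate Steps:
P(L) = -5/2 - 18/L (P(L) = -5/2 + (-36/L)/2 = -5/2 - 18/L)
3582 - ((P(-44) - 10834) + 2841) = 3582 - (((-5/2 - 18/(-44)) - 10834) + 2841) = 3582 - (((-5/2 - 18*(-1/44)) - 10834) + 2841) = 3582 - (((-5/2 + 9/22) - 10834) + 2841) = 3582 - ((-23/11 - 10834) + 2841) = 3582 - (-119197/11 + 2841) = 3582 - 1*(-87946/11) = 3582 + 87946/11 = 127348/11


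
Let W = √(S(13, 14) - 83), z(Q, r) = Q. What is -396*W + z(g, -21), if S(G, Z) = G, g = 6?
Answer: 6 - 396*I*√70 ≈ 6.0 - 3313.2*I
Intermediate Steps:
W = I*√70 (W = √(13 - 83) = √(-70) = I*√70 ≈ 8.3666*I)
-396*W + z(g, -21) = -396*I*√70 + 6 = 6 - 396*I*√70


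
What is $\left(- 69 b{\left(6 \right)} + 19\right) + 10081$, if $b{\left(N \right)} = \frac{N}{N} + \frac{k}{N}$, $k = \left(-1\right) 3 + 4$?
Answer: $\frac{20039}{2} \approx 10020.0$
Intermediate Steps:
$k = 1$ ($k = -3 + 4 = 1$)
$b{\left(N \right)} = 1 + \frac{1}{N}$ ($b{\left(N \right)} = \frac{N}{N} + 1 \frac{1}{N} = 1 + \frac{1}{N}$)
$\left(- 69 b{\left(6 \right)} + 19\right) + 10081 = \left(- 69 \frac{1 + 6}{6} + 19\right) + 10081 = \left(- 69 \cdot \frac{1}{6} \cdot 7 + 19\right) + 10081 = \left(\left(-69\right) \frac{7}{6} + 19\right) + 10081 = \left(- \frac{161}{2} + 19\right) + 10081 = - \frac{123}{2} + 10081 = \frac{20039}{2}$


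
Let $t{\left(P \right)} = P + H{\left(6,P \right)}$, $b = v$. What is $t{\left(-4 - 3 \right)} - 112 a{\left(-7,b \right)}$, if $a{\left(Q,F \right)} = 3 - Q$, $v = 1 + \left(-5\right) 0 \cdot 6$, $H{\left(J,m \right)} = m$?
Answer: $-1134$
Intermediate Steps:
$v = 1$ ($v = 1 + 0 \cdot 6 = 1 + 0 = 1$)
$b = 1$
$t{\left(P \right)} = 2 P$ ($t{\left(P \right)} = P + P = 2 P$)
$t{\left(-4 - 3 \right)} - 112 a{\left(-7,b \right)} = 2 \left(-4 - 3\right) - 112 \left(3 - -7\right) = 2 \left(-4 - 3\right) - 112 \left(3 + 7\right) = 2 \left(-7\right) - 1120 = -14 - 1120 = -1134$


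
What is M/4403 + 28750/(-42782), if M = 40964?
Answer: 116138257/13454939 ≈ 8.6316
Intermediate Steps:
M/4403 + 28750/(-42782) = 40964/4403 + 28750/(-42782) = 40964*(1/4403) + 28750*(-1/42782) = 5852/629 - 14375/21391 = 116138257/13454939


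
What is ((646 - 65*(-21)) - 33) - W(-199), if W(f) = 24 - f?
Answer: 1755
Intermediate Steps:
((646 - 65*(-21)) - 33) - W(-199) = ((646 - 65*(-21)) - 33) - (24 - 1*(-199)) = ((646 + 1365) - 33) - (24 + 199) = (2011 - 33) - 1*223 = 1978 - 223 = 1755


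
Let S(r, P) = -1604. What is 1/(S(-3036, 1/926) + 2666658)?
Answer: 1/2665054 ≈ 3.7523e-7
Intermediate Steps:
1/(S(-3036, 1/926) + 2666658) = 1/(-1604 + 2666658) = 1/2665054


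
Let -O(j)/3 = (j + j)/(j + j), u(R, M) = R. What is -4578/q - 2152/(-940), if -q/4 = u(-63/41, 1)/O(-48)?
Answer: 1051291/470 ≈ 2236.8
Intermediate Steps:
O(j) = -3 (O(j) = -3*(j + j)/(j + j) = -3*2*j/(2*j) = -3*2*j*1/(2*j) = -3*1 = -3)
q = -84/41 (q = -4*(-63/41)/(-3) = -4*(-63*1/41)*(-1)/3 = -(-252)*(-1)/(41*3) = -4*21/41 = -84/41 ≈ -2.0488)
-4578/q - 2152/(-940) = -4578/(-84/41) - 2152/(-940) = -4578*(-41/84) - 2152*(-1/940) = 4469/2 + 538/235 = 1051291/470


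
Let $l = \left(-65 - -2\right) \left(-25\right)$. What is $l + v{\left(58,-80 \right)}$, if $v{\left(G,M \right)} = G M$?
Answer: $-3065$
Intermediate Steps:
$l = 1575$ ($l = \left(-65 + 2\right) \left(-25\right) = \left(-63\right) \left(-25\right) = 1575$)
$l + v{\left(58,-80 \right)} = 1575 + 58 \left(-80\right) = 1575 - 4640 = -3065$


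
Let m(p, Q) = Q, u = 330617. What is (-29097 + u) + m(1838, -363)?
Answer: 301157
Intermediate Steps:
(-29097 + u) + m(1838, -363) = (-29097 + 330617) - 363 = 301520 - 363 = 301157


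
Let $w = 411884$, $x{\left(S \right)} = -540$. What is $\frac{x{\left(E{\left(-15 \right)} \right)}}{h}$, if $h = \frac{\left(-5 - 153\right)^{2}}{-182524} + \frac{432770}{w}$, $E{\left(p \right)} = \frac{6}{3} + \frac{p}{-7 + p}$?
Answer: $- \frac{563840364120}{954286657} \approx -590.85$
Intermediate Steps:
$E{\left(p \right)} = 2 + \frac{p}{-7 + p}$ ($E{\left(p \right)} = 6 \cdot \frac{1}{3} + \frac{p}{-7 + p} = 2 + \frac{p}{-7 + p}$)
$h = \frac{8588579913}{9397339402}$ ($h = \frac{\left(-5 - 153\right)^{2}}{-182524} + \frac{432770}{411884} = \left(-158\right)^{2} \left(- \frac{1}{182524}\right) + 432770 \cdot \frac{1}{411884} = 24964 \left(- \frac{1}{182524}\right) + \frac{216385}{205942} = - \frac{6241}{45631} + \frac{216385}{205942} = \frac{8588579913}{9397339402} \approx 0.91394$)
$\frac{x{\left(E{\left(-15 \right)} \right)}}{h} = - \frac{540}{\frac{8588579913}{9397339402}} = \left(-540\right) \frac{9397339402}{8588579913} = - \frac{563840364120}{954286657}$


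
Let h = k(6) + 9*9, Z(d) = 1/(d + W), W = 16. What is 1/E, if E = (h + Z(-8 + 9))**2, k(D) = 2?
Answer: 289/1993744 ≈ 0.00014495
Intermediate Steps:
Z(d) = 1/(16 + d) (Z(d) = 1/(d + 16) = 1/(16 + d))
h = 83 (h = 2 + 9*9 = 2 + 81 = 83)
E = 1993744/289 (E = (83 + 1/(16 + (-8 + 9)))**2 = (83 + 1/(16 + 1))**2 = (83 + 1/17)**2 = (1412/17)**2 = 1993744/289 ≈ 6898.8)
1/E = 1/(1993744/289) = 289/1993744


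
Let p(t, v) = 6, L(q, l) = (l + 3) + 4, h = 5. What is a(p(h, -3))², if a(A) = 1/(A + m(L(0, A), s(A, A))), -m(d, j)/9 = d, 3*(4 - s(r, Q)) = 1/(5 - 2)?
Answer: 1/12321 ≈ 8.1162e-5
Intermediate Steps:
s(r, Q) = 35/9 (s(r, Q) = 4 - 1/(3*(5 - 2)) = 4 - ⅓/3 = 4 - ⅓*⅓ = 4 - ⅑ = 35/9)
L(q, l) = 7 + l (L(q, l) = (3 + l) + 4 = 7 + l)
m(d, j) = -9*d
a(A) = 1/(-63 - 8*A) (a(A) = 1/(A - 9*(7 + A)) = 1/(A + (-63 - 9*A)) = 1/(-63 - 8*A))
a(p(h, -3))² = (1/(-63 - 8*6))² = (1/(-63 - 48))² = (1/(-111))² = (-1/111)² = 1/12321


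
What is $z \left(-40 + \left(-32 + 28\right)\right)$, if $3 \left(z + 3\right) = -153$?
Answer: $2376$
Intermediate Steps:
$z = -54$ ($z = -3 + \frac{1}{3} \left(-153\right) = -3 - 51 = -54$)
$z \left(-40 + \left(-32 + 28\right)\right) = - 54 \left(-40 + \left(-32 + 28\right)\right) = - 54 \left(-40 - 4\right) = \left(-54\right) \left(-44\right) = 2376$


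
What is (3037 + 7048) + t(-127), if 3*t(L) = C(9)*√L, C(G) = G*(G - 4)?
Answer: 10085 + 15*I*√127 ≈ 10085.0 + 169.04*I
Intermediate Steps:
C(G) = G*(-4 + G)
t(L) = 15*√L (t(L) = ((9*(-4 + 9))*√L)/3 = ((9*5)*√L)/3 = (45*√L)/3 = 15*√L)
(3037 + 7048) + t(-127) = (3037 + 7048) + 15*√(-127) = 10085 + 15*(I*√127) = 10085 + 15*I*√127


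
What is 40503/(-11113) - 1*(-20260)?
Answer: 225108877/11113 ≈ 20256.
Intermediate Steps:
40503/(-11113) - 1*(-20260) = 40503*(-1/11113) + 20260 = -40503/11113 + 20260 = 225108877/11113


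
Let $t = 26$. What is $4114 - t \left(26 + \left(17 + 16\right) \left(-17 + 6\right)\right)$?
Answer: $12876$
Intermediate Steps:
$4114 - t \left(26 + \left(17 + 16\right) \left(-17 + 6\right)\right) = 4114 - 26 \left(26 + \left(17 + 16\right) \left(-17 + 6\right)\right) = 4114 - 26 \left(26 + 33 \left(-11\right)\right) = 4114 - 26 \left(26 - 363\right) = 4114 - 26 \left(-337\right) = 4114 - -8762 = 4114 + 8762 = 12876$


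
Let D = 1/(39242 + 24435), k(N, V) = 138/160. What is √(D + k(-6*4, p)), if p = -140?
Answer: √1398917784305/1273540 ≈ 0.92872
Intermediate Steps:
k(N, V) = 69/80 (k(N, V) = 138*(1/160) = 69/80)
D = 1/63677 ≈ 1.5704e-5
√(D + k(-6*4, p)) = √(1/63677 + 69/80) = √(4393793/5094160) = √1398917784305/1273540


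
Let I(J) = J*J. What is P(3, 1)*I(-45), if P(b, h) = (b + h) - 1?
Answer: 6075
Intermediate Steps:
P(b, h) = -1 + b + h
I(J) = J²
P(3, 1)*I(-45) = (-1 + 3 + 1)*(-45)² = 3*2025 = 6075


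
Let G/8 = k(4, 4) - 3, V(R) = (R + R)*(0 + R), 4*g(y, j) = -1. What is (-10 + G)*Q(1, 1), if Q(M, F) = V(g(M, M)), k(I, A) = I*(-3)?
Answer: -65/4 ≈ -16.250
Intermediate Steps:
k(I, A) = -3*I
g(y, j) = -¼ (g(y, j) = (¼)*(-1) = -¼)
V(R) = 2*R² (V(R) = (2*R)*R = 2*R²)
Q(M, F) = ⅛ (Q(M, F) = 2*(-¼)² = 2*(1/16) = ⅛)
G = -120 (G = 8*(-3*4 - 3) = 8*(-12 - 3) = 8*(-15) = -120)
(-10 + G)*Q(1, 1) = (-10 - 120)*(⅛) = -130*⅛ = -65/4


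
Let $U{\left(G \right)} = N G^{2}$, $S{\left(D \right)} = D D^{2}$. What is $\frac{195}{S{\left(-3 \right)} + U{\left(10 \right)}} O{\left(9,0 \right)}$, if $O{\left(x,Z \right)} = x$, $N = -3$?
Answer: $- \frac{585}{109} \approx -5.367$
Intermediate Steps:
$S{\left(D \right)} = D^{3}$
$U{\left(G \right)} = - 3 G^{2}$
$\frac{195}{S{\left(-3 \right)} + U{\left(10 \right)}} O{\left(9,0 \right)} = \frac{195}{\left(-3\right)^{3} - 3 \cdot 10^{2}} \cdot 9 = \frac{195}{-27 - 300} \cdot 9 = \frac{195}{-327} \cdot 9 = 195 \left(- \frac{1}{327}\right) 9 = \left(- \frac{65}{109}\right) 9 = - \frac{585}{109}$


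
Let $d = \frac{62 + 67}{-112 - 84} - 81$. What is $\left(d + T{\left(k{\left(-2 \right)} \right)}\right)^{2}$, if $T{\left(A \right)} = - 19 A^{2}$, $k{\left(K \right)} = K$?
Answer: $\frac{954871801}{38416} \approx 24856.0$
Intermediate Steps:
$d = - \frac{16005}{196}$ ($d = \frac{129}{-196} - 81 = 129 \left(- \frac{1}{196}\right) - 81 = - \frac{129}{196} - 81 = - \frac{16005}{196} \approx -81.658$)
$\left(d + T{\left(k{\left(-2 \right)} \right)}\right)^{2} = \left(- \frac{16005}{196} - 19 \left(-2\right)^{2}\right)^{2} = \left(- \frac{16005}{196} - 76\right)^{2} = \left(- \frac{30901}{196}\right)^{2} = \frac{954871801}{38416}$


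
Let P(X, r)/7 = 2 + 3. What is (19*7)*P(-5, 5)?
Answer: 4655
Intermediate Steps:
P(X, r) = 35 (P(X, r) = 7*(2 + 3) = 7*5 = 35)
(19*7)*P(-5, 5) = (19*7)*35 = 133*35 = 4655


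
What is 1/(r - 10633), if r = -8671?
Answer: -1/19304 ≈ -5.1803e-5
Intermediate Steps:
1/(r - 10633) = 1/(-8671 - 10633) = 1/(-19304) = -1/19304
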